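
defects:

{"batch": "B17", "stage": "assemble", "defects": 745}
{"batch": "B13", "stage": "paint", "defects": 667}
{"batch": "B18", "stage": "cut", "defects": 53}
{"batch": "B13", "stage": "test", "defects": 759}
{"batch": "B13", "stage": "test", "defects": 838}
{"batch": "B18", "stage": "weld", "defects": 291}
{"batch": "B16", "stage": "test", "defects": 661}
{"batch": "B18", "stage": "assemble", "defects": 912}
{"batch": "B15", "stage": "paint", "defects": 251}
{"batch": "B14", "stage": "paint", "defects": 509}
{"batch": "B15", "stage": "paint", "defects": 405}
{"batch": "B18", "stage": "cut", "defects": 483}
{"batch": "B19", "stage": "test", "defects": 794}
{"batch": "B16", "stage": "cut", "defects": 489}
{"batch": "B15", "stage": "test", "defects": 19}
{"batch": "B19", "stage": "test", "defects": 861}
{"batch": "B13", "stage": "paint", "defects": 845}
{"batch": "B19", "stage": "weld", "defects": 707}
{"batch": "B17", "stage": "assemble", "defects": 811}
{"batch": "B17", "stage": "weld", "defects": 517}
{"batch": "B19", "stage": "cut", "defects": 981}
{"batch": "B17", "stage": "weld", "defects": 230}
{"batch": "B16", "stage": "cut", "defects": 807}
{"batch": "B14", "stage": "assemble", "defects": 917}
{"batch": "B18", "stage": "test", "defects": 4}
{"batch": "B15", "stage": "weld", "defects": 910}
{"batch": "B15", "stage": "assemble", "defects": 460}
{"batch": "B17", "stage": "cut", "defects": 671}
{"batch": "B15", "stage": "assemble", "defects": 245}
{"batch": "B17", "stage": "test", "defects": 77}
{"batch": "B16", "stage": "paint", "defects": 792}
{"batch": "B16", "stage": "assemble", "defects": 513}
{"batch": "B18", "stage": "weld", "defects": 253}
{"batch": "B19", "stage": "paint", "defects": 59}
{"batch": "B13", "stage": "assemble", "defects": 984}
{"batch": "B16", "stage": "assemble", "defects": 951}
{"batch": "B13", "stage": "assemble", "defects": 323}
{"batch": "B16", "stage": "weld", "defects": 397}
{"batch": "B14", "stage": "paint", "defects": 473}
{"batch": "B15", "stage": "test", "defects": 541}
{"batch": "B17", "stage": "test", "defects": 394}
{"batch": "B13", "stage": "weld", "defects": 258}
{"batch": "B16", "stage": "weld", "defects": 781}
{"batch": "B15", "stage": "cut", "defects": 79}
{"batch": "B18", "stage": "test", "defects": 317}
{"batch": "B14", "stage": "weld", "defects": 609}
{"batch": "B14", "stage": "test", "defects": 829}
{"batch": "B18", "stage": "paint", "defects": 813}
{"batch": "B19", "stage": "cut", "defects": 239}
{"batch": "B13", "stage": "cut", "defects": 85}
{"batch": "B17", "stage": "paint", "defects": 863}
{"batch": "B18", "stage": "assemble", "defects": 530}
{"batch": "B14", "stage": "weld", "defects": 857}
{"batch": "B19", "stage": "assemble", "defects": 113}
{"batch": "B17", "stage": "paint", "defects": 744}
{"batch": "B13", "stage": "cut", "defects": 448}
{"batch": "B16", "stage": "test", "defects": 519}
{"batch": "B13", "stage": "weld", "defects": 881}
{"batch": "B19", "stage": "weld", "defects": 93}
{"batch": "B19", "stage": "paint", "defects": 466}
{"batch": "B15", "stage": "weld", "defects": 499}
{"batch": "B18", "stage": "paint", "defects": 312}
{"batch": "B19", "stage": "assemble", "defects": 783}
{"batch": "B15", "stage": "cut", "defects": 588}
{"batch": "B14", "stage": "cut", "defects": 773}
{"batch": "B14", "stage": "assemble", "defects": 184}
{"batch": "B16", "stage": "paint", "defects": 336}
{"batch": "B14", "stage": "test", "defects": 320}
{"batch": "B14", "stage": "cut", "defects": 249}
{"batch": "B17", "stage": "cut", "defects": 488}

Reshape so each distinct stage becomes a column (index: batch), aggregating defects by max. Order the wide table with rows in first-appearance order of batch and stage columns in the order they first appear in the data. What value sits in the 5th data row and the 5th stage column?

With rows in first-appearance order of batch, row 5 is batch=B15. stage columns in first-appearance order: assemble, paint, cut, test, weld; column 5 is weld.
Long rows with batch=B15, stage=weld: max(910, 499) = 910.

910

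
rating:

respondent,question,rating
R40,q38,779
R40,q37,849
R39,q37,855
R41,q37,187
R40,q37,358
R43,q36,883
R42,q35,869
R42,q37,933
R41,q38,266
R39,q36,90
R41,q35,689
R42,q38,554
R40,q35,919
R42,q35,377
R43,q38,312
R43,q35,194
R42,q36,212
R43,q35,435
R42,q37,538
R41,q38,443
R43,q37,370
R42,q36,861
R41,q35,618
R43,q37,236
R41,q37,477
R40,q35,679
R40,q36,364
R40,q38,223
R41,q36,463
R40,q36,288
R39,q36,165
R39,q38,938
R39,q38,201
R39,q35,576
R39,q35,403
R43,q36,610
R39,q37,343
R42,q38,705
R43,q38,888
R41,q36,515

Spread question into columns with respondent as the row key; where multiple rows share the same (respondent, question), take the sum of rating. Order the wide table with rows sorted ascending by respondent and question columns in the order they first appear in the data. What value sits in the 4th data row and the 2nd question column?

1471

With rows sorted ascending by respondent, row 4 is respondent=R42. question columns in first-appearance order: q38, q37, q36, q35; column 2 is q37.
Long rows with respondent=R42, question=q37: 933 + 538 = 1471.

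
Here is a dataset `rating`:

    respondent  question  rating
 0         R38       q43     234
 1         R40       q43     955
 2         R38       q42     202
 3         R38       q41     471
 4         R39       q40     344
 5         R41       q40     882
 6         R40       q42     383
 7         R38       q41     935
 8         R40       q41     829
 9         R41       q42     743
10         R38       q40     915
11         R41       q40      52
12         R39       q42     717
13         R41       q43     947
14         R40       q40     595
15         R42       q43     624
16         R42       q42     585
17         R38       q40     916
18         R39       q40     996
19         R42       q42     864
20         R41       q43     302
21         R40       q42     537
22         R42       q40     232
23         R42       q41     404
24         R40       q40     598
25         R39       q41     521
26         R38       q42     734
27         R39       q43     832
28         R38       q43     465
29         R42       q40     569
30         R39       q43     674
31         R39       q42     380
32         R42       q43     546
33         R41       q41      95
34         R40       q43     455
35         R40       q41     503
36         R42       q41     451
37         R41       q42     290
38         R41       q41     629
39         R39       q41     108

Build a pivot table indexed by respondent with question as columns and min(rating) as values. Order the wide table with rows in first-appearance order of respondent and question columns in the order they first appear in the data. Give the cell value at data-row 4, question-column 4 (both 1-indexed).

With rows in first-appearance order of respondent, row 4 is respondent=R41. question columns in first-appearance order: q43, q42, q41, q40; column 4 is q40.
Long rows with respondent=R41, question=q40: min(882, 52) = 52.

52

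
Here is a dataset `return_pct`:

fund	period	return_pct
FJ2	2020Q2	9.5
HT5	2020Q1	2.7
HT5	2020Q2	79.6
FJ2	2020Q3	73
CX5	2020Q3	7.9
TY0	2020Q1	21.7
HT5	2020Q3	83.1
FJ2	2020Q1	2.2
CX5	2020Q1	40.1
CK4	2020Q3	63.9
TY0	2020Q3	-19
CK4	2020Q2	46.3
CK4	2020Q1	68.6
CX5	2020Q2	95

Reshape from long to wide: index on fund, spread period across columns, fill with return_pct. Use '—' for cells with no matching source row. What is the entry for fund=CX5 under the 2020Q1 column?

The long row with fund=CX5, period=2020Q1 has return_pct=40.1.

40.1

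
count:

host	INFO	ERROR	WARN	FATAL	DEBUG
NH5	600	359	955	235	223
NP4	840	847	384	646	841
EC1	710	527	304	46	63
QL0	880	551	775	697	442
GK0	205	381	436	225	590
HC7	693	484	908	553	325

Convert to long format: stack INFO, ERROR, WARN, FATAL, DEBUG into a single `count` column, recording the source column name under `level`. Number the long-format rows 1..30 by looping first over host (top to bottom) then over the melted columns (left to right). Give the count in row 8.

384

30 rows total (6 × 5). Row 8: index ⌊(8-1)/5⌋ = 1 into host → NP4; (8-1) mod 5 = 2 into the melted columns → WARN.
So row 8 is (NP4, WARN, 384); count = 384.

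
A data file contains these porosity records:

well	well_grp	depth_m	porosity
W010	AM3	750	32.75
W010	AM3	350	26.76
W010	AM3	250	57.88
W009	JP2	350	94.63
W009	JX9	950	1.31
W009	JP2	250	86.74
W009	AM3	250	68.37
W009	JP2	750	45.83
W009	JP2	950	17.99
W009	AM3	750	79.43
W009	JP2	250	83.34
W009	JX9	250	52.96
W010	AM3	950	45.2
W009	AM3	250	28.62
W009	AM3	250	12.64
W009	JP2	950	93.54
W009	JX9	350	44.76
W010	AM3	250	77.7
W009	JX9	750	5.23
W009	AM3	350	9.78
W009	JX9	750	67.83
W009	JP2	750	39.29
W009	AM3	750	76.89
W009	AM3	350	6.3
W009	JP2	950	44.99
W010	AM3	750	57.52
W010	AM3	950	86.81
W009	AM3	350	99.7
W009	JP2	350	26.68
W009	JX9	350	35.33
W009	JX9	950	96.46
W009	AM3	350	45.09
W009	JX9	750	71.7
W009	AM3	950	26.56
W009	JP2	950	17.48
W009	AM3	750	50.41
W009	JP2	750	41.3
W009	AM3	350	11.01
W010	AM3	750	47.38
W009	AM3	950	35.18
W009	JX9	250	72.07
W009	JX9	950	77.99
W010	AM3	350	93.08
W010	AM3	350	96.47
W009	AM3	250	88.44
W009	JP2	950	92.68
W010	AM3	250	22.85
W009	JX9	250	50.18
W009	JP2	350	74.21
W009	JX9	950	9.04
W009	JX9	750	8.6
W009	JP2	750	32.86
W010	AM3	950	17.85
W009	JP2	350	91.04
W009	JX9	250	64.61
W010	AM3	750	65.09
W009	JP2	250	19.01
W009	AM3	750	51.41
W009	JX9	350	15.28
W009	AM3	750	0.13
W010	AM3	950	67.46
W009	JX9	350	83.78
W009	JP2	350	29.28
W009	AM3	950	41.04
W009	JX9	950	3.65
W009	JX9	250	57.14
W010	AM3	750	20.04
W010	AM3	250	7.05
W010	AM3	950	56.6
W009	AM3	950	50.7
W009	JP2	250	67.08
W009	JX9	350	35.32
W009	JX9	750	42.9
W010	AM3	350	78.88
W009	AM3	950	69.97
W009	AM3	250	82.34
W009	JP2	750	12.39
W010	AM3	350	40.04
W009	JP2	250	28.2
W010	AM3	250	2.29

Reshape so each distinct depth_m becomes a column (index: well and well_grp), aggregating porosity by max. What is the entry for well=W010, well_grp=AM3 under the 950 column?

86.81

Rows with well=W010, well_grp=AM3 and depth_m=950: porosity values are 45.2, 86.81, 17.85, 67.46, 56.6.
max(45.2, 86.81, 17.85, 67.46, 56.6) = 86.81.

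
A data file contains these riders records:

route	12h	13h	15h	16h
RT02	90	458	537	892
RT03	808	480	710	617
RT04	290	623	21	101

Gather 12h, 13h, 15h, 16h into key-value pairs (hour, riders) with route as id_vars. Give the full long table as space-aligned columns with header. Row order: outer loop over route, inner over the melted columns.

route  hour  riders
RT02   12h   90    
RT02   13h   458   
RT02   15h   537   
RT02   16h   892   
RT03   12h   808   
RT03   13h   480   
RT03   15h   710   
RT03   16h   617   
RT04   12h   290   
RT04   13h   623   
RT04   15h   21    
RT04   16h   101   

Each (route, column) pair becomes one row: 3 × 4 = 12 rows.
For example, (RT02, 12h) → riders=90.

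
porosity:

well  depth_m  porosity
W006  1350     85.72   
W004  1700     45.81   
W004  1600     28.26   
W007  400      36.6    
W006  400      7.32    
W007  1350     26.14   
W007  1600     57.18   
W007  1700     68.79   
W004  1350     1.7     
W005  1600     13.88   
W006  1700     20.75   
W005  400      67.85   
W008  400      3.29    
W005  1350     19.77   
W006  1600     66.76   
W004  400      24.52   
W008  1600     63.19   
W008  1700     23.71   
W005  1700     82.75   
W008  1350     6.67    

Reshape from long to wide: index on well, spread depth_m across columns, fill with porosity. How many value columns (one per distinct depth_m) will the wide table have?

4 distinct depth_m values: 400, 1350, 1600, 1700.

4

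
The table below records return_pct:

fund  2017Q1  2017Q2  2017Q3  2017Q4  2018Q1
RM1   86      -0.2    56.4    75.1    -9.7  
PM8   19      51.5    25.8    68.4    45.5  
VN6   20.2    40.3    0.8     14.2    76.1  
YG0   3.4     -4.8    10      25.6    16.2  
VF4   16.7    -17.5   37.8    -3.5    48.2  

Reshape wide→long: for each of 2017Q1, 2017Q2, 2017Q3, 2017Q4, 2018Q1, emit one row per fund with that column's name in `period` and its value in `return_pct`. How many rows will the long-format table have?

25

5 fund values × 5 melted columns = 25 rows.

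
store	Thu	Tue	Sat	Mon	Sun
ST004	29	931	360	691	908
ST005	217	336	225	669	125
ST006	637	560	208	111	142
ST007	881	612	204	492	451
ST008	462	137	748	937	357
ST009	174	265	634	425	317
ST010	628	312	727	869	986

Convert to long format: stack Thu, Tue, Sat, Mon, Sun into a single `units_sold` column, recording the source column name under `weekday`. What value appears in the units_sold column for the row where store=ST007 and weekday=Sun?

451

Unpivoting turns each (store, wide-column) pair into one long row.
The wide cell at row ST007, column Sun holds 451, so the long row (ST007, Sun) has units_sold=451.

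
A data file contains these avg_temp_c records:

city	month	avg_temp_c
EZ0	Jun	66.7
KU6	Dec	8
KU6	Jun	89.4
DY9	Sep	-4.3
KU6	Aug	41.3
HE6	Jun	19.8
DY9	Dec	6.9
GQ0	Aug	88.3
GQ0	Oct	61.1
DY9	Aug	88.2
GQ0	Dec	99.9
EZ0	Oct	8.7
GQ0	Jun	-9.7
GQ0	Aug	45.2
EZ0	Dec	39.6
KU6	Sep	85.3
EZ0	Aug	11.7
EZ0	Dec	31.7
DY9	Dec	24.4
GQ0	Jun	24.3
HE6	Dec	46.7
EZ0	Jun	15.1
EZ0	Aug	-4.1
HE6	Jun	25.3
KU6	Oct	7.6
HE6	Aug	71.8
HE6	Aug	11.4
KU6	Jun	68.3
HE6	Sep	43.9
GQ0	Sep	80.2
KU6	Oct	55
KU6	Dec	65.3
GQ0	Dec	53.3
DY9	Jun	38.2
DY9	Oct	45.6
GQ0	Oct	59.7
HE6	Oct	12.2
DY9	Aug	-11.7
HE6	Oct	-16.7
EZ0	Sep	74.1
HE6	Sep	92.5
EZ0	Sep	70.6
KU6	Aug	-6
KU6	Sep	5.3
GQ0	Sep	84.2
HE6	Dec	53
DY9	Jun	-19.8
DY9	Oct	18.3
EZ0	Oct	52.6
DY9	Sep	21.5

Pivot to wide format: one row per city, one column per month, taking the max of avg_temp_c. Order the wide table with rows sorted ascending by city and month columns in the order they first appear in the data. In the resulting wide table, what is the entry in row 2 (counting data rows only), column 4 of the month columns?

With rows sorted ascending by city, row 2 is city=EZ0. month columns in first-appearance order: Jun, Dec, Sep, Aug, Oct; column 4 is Aug.
Long rows with city=EZ0, month=Aug: max(11.7, -4.1) = 11.7.

11.7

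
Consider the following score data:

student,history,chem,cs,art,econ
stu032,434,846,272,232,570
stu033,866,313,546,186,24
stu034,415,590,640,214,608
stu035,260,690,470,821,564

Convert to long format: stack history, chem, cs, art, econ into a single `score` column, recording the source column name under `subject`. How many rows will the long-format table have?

20

4 student values × 5 melted columns = 20 rows.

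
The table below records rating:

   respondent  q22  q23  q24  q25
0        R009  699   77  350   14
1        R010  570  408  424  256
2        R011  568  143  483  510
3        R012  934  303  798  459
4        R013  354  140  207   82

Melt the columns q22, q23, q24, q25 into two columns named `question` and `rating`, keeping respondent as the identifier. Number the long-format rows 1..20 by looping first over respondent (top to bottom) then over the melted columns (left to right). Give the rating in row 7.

424

20 rows total (5 × 4). Row 7: index ⌊(7-1)/4⌋ = 1 into respondent → R010; (7-1) mod 4 = 2 into the melted columns → q24.
So row 7 is (R010, q24, 424); rating = 424.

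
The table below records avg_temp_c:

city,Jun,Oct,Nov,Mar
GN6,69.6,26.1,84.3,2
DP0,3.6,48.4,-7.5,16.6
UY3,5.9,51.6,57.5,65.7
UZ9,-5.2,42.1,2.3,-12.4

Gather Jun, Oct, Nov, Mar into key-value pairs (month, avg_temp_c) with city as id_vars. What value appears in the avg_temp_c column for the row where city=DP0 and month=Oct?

Unpivoting turns each (city, wide-column) pair into one long row.
The wide cell at row DP0, column Oct holds 48.4, so the long row (DP0, Oct) has avg_temp_c=48.4.

48.4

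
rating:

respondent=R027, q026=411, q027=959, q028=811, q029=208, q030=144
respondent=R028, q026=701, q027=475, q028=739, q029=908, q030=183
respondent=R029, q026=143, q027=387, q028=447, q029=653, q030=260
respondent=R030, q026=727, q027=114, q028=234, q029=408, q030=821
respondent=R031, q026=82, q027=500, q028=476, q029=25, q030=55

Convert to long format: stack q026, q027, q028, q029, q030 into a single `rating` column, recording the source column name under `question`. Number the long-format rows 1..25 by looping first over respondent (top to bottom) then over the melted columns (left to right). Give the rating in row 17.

114

25 rows total (5 × 5). Row 17: index ⌊(17-1)/5⌋ = 3 into respondent → R030; (17-1) mod 5 = 1 into the melted columns → q027.
So row 17 is (R030, q027, 114); rating = 114.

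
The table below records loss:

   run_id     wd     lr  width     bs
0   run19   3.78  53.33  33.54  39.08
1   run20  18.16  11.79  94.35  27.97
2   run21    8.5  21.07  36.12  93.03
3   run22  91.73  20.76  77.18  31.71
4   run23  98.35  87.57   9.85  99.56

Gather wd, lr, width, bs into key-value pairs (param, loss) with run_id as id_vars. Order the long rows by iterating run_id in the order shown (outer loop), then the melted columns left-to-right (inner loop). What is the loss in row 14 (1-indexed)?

20.76

20 rows total (5 × 4). Row 14: index ⌊(14-1)/4⌋ = 3 into run_id → run22; (14-1) mod 4 = 1 into the melted columns → lr.
So row 14 is (run22, lr, 20.76); loss = 20.76.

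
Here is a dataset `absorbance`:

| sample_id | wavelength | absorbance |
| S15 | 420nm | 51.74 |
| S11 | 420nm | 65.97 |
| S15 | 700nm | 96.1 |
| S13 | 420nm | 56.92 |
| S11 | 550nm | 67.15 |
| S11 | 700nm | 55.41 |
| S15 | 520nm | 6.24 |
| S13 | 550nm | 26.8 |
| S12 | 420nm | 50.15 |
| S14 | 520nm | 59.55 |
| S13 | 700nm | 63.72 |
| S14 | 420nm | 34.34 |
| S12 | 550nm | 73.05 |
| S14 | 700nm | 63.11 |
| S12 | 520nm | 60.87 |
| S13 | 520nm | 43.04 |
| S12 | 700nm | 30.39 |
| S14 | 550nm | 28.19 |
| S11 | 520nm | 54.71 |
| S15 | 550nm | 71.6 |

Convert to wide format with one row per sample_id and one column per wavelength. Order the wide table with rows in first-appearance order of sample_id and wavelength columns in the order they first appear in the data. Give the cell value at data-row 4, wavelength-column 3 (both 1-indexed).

With rows in first-appearance order of sample_id, row 4 is sample_id=S12. wavelength columns in first-appearance order: 420nm, 700nm, 550nm, 520nm; column 3 is 550nm.
Long rows with sample_id=S12, wavelength=550nm: absorbance = 73.05.

73.05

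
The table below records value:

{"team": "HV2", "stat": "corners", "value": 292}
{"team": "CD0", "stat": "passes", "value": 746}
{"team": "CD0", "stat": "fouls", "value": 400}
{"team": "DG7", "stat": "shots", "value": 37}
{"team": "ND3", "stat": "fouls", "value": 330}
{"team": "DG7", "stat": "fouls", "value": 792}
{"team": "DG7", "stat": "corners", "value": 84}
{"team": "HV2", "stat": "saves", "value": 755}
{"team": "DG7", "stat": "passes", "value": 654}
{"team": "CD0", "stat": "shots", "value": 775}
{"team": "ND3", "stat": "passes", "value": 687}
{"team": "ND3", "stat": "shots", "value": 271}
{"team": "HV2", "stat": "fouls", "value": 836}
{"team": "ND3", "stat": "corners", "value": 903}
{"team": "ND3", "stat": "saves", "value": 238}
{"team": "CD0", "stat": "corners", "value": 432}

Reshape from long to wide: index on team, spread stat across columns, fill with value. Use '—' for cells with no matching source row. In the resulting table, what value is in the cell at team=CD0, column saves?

—

No long-format row has team=CD0 and stat=saves, so the cell is —.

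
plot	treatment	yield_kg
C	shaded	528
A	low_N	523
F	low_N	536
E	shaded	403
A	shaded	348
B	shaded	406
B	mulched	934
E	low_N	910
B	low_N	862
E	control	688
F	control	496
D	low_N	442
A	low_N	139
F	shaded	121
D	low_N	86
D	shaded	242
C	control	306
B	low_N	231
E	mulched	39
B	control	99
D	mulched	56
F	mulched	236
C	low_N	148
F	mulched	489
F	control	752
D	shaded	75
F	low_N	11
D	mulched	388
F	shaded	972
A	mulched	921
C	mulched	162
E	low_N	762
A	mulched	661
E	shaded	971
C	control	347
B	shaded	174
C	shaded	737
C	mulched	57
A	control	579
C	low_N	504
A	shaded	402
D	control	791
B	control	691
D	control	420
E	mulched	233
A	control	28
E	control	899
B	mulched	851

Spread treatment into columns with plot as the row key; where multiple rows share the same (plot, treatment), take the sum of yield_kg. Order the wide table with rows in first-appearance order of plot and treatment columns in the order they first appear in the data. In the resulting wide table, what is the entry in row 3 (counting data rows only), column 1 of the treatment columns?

1093

With rows in first-appearance order of plot, row 3 is plot=F. treatment columns in first-appearance order: shaded, low_N, mulched, control; column 1 is shaded.
Long rows with plot=F, treatment=shaded: 121 + 972 = 1093.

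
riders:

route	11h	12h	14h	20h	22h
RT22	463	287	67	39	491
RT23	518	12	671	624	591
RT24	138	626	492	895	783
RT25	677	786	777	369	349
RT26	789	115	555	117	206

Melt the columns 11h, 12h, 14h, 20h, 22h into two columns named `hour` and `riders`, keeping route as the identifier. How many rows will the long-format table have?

25

5 route values × 5 melted columns = 25 rows.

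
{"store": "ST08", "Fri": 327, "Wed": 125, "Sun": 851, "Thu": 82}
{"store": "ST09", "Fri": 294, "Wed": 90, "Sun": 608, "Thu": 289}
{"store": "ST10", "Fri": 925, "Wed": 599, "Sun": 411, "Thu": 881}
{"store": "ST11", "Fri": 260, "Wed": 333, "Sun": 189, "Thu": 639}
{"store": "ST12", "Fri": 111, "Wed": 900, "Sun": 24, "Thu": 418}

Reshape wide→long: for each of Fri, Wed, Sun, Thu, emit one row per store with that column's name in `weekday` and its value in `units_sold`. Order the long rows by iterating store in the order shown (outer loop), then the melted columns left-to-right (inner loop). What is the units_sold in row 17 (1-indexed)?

20 rows total (5 × 4). Row 17: index ⌊(17-1)/4⌋ = 4 into store → ST12; (17-1) mod 4 = 0 into the melted columns → Fri.
So row 17 is (ST12, Fri, 111); units_sold = 111.

111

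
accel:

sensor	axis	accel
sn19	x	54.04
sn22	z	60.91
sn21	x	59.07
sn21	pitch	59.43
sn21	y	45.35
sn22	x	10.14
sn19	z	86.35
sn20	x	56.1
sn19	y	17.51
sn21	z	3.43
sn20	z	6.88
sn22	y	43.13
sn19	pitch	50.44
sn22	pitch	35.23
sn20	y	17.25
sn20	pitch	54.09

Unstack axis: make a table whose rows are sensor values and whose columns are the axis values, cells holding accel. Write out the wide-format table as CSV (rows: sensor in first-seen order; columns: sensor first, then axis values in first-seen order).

sensor,x,z,pitch,y
sn19,54.04,86.35,50.44,17.51
sn22,10.14,60.91,35.23,43.13
sn21,59.07,3.43,59.43,45.35
sn20,56.1,6.88,54.09,17.25

Columns: sensor plus the 4 distinct axis values (x, z, pitch, y).
For example, row sn19 column x takes accel=54.04 from the long row (sn19, x).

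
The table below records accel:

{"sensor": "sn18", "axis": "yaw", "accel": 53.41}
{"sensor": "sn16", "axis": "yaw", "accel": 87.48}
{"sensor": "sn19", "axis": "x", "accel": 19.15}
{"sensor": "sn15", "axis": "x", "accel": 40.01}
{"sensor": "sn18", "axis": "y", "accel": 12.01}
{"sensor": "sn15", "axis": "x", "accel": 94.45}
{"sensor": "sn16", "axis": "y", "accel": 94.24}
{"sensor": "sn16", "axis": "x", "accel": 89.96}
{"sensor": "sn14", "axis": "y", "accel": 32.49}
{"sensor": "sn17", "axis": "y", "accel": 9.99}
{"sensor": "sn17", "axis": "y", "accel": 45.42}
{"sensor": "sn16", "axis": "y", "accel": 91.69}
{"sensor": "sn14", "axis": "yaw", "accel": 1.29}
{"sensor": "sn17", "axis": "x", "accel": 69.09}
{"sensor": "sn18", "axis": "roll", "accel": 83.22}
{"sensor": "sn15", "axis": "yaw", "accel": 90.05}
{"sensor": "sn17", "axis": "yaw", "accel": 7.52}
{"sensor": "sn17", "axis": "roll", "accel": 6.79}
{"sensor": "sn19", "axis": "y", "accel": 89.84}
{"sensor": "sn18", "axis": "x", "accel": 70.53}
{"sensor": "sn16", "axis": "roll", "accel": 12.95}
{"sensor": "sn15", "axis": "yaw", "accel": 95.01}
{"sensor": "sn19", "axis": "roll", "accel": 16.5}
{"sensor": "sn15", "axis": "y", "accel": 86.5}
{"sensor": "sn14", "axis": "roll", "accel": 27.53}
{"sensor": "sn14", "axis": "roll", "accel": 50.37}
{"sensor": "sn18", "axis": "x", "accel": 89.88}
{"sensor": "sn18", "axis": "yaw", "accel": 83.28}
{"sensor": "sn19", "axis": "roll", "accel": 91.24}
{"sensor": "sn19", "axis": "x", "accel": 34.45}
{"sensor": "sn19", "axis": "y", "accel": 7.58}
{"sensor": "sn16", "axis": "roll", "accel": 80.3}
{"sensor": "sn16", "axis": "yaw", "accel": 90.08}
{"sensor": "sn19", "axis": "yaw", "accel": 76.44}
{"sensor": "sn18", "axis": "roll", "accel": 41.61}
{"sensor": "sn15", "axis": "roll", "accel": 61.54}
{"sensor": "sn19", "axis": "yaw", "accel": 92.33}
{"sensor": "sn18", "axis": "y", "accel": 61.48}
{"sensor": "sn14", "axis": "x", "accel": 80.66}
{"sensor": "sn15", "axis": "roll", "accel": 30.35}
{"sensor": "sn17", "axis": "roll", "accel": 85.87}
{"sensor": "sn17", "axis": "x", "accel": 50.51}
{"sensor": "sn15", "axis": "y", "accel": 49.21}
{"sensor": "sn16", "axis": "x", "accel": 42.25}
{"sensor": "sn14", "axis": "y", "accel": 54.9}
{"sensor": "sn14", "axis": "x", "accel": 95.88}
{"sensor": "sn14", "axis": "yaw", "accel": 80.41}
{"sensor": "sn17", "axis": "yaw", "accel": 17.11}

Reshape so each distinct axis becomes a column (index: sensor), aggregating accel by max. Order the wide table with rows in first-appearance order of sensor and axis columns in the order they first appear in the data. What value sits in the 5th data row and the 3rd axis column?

With rows in first-appearance order of sensor, row 5 is sensor=sn14. axis columns in first-appearance order: yaw, x, y, roll; column 3 is y.
Long rows with sensor=sn14, axis=y: max(32.49, 54.9) = 54.9.

54.9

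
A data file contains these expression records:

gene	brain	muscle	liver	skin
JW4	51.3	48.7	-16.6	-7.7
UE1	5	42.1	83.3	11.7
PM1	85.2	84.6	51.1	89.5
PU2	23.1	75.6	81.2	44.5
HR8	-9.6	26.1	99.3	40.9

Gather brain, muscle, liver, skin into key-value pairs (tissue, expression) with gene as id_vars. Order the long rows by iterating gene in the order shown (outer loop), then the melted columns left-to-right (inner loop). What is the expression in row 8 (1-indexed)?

11.7

20 rows total (5 × 4). Row 8: index ⌊(8-1)/4⌋ = 1 into gene → UE1; (8-1) mod 4 = 3 into the melted columns → skin.
So row 8 is (UE1, skin, 11.7); expression = 11.7.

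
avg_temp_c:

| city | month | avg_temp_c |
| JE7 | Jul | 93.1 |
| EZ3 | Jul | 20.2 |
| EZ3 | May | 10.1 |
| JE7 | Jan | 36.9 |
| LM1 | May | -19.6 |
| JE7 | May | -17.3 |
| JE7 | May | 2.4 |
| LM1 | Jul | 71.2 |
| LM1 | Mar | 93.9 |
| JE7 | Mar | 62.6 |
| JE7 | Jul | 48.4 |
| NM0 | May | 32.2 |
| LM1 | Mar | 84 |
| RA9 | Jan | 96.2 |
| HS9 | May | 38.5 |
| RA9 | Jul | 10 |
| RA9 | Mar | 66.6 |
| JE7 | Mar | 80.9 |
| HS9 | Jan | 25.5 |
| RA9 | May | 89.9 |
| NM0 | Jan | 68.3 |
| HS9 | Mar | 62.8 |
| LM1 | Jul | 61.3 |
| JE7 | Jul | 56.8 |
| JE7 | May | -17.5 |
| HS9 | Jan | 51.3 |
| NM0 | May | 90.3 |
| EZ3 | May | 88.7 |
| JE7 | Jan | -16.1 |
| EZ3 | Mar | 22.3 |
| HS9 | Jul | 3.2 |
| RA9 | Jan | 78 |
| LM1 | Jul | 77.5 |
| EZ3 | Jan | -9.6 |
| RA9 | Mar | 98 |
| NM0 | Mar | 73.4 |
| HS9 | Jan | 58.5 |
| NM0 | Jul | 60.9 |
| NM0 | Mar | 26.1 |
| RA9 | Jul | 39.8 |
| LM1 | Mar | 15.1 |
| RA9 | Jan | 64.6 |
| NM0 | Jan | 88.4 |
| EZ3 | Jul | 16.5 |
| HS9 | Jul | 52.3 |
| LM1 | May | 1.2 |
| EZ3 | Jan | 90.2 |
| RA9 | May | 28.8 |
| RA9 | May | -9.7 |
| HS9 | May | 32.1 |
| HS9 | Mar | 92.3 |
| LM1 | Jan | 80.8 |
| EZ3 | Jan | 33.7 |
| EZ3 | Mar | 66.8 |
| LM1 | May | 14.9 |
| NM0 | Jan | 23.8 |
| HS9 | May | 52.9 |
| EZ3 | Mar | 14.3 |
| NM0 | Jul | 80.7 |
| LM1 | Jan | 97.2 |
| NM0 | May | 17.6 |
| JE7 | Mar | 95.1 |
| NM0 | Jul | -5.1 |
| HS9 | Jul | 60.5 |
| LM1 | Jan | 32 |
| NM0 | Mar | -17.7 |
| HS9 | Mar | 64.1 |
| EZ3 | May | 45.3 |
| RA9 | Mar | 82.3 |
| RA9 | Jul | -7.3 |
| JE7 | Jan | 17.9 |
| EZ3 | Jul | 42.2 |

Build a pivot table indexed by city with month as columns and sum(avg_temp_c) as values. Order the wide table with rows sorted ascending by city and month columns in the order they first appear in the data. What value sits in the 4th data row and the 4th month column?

193

With rows sorted ascending by city, row 4 is city=LM1. month columns in first-appearance order: Jul, May, Jan, Mar; column 4 is Mar.
Long rows with city=LM1, month=Mar: 93.9 + 84 + 15.1 = 193.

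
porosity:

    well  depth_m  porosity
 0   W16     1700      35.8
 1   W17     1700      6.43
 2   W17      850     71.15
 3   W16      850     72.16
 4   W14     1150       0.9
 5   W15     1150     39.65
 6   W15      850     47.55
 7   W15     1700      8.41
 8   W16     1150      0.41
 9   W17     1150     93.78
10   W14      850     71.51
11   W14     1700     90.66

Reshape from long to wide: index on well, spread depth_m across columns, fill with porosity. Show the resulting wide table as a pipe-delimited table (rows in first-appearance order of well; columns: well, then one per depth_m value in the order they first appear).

Columns: well plus the 3 distinct depth_m values (1700, 850, 1150).
For example, row W16 column 1700 takes porosity=35.8 from the long row (W16, 1700).

| well | 1700 | 850 | 1150 |
| W16 | 35.8 | 72.16 | 0.41 |
| W17 | 6.43 | 71.15 | 93.78 |
| W14 | 90.66 | 71.51 | 0.9 |
| W15 | 8.41 | 47.55 | 39.65 |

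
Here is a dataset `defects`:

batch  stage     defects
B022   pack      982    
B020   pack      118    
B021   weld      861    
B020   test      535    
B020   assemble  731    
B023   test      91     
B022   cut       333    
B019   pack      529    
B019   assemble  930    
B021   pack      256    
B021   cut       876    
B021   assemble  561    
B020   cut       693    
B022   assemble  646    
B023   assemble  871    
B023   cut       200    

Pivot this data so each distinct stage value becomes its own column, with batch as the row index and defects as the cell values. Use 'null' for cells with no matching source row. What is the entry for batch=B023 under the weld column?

null

No long-format row has batch=B023 and stage=weld, so the cell is null.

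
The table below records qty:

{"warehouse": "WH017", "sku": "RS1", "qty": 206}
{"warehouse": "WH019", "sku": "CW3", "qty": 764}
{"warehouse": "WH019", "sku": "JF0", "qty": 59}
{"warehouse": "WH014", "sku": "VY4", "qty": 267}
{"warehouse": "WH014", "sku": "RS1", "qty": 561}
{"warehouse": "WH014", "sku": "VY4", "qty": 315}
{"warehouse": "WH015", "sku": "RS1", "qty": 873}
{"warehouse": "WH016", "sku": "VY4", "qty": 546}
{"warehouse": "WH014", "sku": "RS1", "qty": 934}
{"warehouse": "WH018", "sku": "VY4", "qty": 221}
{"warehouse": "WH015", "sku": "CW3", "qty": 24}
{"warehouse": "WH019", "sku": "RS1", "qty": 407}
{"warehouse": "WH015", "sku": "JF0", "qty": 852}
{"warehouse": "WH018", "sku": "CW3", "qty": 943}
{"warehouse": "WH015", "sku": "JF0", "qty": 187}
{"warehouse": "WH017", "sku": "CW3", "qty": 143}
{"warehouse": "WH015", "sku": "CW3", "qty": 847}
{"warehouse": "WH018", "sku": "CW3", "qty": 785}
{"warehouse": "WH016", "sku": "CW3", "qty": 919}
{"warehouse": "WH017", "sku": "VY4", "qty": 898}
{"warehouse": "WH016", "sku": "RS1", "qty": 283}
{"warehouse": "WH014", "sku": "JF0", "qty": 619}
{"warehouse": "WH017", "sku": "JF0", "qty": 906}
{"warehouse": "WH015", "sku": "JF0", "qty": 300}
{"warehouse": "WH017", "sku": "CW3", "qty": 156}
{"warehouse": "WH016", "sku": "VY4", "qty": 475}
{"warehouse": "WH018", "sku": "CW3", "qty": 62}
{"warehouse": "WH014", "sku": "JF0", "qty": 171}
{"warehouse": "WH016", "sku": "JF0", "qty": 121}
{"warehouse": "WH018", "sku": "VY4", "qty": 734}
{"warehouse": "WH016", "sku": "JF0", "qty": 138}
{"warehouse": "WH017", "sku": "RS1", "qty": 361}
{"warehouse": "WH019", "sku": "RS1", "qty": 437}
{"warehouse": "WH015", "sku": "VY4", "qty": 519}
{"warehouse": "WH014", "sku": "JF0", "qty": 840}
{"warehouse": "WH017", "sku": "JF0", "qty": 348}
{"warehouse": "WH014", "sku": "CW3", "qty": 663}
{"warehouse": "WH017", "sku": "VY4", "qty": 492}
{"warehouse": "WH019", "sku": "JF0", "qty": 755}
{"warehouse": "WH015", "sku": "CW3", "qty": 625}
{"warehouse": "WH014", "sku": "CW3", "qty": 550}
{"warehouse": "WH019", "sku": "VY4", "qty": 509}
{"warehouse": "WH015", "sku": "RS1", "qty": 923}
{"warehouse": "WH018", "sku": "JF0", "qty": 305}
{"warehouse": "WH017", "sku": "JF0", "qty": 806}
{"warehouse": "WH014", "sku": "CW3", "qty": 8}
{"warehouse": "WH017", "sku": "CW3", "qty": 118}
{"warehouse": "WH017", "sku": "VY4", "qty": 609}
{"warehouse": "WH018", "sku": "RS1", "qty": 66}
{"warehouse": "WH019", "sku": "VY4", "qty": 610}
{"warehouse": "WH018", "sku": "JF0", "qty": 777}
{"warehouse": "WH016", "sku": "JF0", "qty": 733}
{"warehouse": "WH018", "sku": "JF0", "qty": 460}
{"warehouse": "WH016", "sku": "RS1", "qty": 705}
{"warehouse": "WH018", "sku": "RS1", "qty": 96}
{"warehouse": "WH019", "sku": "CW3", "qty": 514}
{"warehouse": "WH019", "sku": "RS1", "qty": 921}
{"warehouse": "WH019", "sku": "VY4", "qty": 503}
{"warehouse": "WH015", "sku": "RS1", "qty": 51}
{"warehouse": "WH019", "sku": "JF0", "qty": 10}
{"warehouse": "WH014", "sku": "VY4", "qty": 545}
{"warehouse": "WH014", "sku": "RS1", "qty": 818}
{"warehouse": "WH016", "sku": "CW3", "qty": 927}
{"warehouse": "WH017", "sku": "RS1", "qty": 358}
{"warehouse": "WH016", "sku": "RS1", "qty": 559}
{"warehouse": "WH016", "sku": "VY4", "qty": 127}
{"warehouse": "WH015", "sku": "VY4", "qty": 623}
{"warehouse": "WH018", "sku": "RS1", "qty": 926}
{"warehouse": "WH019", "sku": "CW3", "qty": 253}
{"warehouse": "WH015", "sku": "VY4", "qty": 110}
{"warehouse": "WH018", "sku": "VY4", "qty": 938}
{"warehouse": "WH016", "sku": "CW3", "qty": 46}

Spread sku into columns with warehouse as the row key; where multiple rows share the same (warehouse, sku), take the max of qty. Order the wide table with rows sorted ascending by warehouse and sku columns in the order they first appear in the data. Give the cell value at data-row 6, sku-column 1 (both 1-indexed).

With rows sorted ascending by warehouse, row 6 is warehouse=WH019. sku columns in first-appearance order: RS1, CW3, JF0, VY4; column 1 is RS1.
Long rows with warehouse=WH019, sku=RS1: max(407, 437, 921) = 921.

921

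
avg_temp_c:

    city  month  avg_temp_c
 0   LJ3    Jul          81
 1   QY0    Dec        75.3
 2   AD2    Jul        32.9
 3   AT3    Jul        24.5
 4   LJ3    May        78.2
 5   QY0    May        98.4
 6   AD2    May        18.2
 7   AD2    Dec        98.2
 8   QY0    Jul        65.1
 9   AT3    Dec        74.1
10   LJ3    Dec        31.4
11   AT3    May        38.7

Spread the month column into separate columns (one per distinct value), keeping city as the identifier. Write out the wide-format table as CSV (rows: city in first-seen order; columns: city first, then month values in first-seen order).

Columns: city plus the 3 distinct month values (Jul, Dec, May).
For example, row LJ3 column Jul takes avg_temp_c=81 from the long row (LJ3, Jul).

city,Jul,Dec,May
LJ3,81,31.4,78.2
QY0,65.1,75.3,98.4
AD2,32.9,98.2,18.2
AT3,24.5,74.1,38.7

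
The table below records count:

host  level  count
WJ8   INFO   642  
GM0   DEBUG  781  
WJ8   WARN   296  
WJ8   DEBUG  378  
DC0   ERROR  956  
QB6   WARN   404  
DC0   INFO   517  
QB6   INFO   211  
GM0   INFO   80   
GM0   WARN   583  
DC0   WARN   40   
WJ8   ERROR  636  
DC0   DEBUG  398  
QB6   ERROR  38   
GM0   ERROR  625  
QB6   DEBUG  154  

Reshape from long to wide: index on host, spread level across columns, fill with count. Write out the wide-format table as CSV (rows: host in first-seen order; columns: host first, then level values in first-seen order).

Columns: host plus the 4 distinct level values (INFO, DEBUG, WARN, ERROR).
For example, row WJ8 column INFO takes count=642 from the long row (WJ8, INFO).

host,INFO,DEBUG,WARN,ERROR
WJ8,642,378,296,636
GM0,80,781,583,625
DC0,517,398,40,956
QB6,211,154,404,38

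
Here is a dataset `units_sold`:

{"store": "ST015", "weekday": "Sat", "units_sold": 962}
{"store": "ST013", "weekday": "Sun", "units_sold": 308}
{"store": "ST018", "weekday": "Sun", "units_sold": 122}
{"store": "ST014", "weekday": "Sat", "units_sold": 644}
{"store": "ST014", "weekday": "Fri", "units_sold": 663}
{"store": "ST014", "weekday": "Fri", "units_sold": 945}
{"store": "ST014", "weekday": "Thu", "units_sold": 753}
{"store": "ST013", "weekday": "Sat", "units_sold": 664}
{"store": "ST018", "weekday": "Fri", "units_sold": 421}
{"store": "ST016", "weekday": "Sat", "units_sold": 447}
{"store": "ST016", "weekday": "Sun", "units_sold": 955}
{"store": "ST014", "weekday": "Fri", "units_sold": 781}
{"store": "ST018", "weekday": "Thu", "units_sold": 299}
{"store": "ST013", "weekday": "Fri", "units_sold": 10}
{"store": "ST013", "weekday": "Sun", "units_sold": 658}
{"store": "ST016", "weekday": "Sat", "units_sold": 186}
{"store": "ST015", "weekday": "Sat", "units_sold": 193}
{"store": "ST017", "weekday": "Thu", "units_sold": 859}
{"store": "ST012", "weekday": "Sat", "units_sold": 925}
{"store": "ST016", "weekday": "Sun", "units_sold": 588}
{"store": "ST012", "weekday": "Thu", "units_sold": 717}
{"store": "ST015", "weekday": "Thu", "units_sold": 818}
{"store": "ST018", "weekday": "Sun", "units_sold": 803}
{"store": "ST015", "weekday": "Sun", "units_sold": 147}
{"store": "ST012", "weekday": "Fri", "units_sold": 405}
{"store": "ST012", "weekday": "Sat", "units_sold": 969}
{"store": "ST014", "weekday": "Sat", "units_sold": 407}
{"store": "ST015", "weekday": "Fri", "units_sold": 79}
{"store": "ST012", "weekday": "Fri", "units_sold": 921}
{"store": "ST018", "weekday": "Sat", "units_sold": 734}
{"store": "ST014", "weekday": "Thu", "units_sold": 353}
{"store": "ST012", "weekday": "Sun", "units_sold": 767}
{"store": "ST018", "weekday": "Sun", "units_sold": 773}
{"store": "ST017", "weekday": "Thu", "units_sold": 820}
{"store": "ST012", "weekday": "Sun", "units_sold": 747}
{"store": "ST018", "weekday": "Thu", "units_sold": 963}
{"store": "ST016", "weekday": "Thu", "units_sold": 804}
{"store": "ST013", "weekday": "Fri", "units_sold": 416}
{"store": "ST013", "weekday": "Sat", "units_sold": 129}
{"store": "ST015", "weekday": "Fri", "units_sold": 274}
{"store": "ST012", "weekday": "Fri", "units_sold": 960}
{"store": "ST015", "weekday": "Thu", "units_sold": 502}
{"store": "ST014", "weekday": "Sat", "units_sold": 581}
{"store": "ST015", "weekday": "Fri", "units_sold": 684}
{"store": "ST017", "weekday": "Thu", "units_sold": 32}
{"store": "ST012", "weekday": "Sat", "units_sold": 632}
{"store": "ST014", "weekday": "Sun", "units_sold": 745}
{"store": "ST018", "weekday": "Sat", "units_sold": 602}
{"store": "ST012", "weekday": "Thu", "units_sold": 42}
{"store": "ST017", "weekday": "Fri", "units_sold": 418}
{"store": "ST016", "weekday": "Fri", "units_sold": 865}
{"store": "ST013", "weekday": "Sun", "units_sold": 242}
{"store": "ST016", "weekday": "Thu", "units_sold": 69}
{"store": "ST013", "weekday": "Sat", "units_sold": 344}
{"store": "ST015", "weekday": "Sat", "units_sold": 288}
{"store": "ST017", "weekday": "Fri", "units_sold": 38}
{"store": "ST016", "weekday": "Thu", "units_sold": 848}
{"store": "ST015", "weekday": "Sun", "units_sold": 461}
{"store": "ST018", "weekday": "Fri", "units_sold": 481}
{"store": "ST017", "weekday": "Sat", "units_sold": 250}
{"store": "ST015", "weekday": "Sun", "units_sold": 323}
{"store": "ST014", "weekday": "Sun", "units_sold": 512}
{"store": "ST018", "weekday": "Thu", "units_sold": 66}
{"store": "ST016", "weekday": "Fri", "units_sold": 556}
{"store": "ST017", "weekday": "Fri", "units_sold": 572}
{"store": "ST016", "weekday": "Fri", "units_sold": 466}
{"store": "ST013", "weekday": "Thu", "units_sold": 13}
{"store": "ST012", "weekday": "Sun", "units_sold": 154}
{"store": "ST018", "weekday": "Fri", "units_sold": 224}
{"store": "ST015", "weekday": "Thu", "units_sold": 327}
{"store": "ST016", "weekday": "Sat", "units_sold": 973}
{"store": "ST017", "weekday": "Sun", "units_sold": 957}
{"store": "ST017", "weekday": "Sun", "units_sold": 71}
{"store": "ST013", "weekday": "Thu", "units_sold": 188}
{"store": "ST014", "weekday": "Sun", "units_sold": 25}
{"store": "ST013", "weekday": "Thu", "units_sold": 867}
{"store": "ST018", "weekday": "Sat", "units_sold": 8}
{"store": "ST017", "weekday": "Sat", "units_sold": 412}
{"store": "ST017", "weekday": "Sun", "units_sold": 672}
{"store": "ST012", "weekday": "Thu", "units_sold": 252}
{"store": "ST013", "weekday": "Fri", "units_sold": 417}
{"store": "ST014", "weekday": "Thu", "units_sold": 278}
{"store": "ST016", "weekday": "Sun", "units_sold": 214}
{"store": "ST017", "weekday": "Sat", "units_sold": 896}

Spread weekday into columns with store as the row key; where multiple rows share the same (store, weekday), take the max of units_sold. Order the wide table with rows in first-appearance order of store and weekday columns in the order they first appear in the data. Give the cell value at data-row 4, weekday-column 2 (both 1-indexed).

745

With rows in first-appearance order of store, row 4 is store=ST014. weekday columns in first-appearance order: Sat, Sun, Fri, Thu; column 2 is Sun.
Long rows with store=ST014, weekday=Sun: max(745, 512, 25) = 745.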